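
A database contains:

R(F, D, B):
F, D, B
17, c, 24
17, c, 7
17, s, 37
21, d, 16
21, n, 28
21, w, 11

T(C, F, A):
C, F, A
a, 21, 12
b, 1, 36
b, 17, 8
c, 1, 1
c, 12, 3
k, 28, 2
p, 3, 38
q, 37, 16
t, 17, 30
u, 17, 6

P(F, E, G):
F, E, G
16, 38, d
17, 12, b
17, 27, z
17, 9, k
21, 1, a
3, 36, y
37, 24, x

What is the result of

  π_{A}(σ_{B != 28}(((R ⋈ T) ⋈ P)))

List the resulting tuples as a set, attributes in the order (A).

{12, 30, 6, 8}

Joining R and T on F yields {(17, c, 24, b, 8), (17, c, 24, t, 30), (17, c, 24, u, 6), (17, c, 7, b, 8), (17, c, 7, t, 30), (17, c, 7, u, 6), (17, s, 37, b, 8), (17, s, 37, t, 30), (17, s, 37, u, 6), (21, d, 16, a, 12), (21, n, 28, a, 12), (21, w, 11, a, 12)}.
Joining (R ⋈ T) and P on F yields {(17, c, 24, b, 8, 12, b), (17, c, 24, b, 8, 27, z), (17, c, 24, b, 8, 9, k), (17, c, 24, t, 30, 12, b), (17, c, 24, t, 30, 27, z), (17, c, 24, t, 30, 9, k), (17, c, 24, u, 6, 12, b), (17, c, 24, u, 6, 27, z), (17, c, 24, u, 6, 9, k), (17, c, 7, b, 8, 12, b), (17, c, 7, b, 8, 27, z), (17, c, 7, b, 8, 9, k), (17, c, 7, t, 30, 12, b), (17, c, 7, t, 30, 27, z), (17, c, 7, t, 30, 9, k), (17, c, 7, u, 6, 12, b), (17, c, 7, u, 6, 27, z), (17, c, 7, u, 6, 9, k), (17, s, 37, b, 8, 12, b), (17, s, 37, b, 8, 27, z), (17, s, 37, b, 8, 9, k), (17, s, 37, t, 30, 12, b), (17, s, 37, t, 30, 27, z), (17, s, 37, t, 30, 9, k), (17, s, 37, u, 6, 12, b), (17, s, 37, u, 6, 27, z), (17, s, 37, u, 6, 9, k), (21, d, 16, a, 12, 1, a), (21, n, 28, a, 12, 1, a), (21, w, 11, a, 12, 1, a)}.
σ[B != 28]: keep tuples satisfying B != 28 → {(17, c, 24, b, 8, 12, b), (17, c, 24, b, 8, 27, z), (17, c, 24, b, 8, 9, k), (17, c, 24, t, 30, 12, b), (17, c, 24, t, 30, 27, z), (17, c, 24, t, 30, 9, k), (17, c, 24, u, 6, 12, b), (17, c, 24, u, 6, 27, z), (17, c, 24, u, 6, 9, k), (17, c, 7, b, 8, 12, b), (17, c, 7, b, 8, 27, z), (17, c, 7, b, 8, 9, k), (17, c, 7, t, 30, 12, b), (17, c, 7, t, 30, 27, z), (17, c, 7, t, 30, 9, k), (17, c, 7, u, 6, 12, b), (17, c, 7, u, 6, 27, z), (17, c, 7, u, 6, 9, k), (17, s, 37, b, 8, 12, b), (17, s, 37, b, 8, 27, z), (17, s, 37, b, 8, 9, k), (17, s, 37, t, 30, 12, b), (17, s, 37, t, 30, 27, z), (17, s, 37, t, 30, 9, k), (17, s, 37, u, 6, 12, b), (17, s, 37, u, 6, 27, z), (17, s, 37, u, 6, 9, k), (21, d, 16, a, 12, 1, a), (21, w, 11, a, 12, 1, a)}
π_{A} gives {12, 30, 6, 8} (25 duplicate(s) eliminated).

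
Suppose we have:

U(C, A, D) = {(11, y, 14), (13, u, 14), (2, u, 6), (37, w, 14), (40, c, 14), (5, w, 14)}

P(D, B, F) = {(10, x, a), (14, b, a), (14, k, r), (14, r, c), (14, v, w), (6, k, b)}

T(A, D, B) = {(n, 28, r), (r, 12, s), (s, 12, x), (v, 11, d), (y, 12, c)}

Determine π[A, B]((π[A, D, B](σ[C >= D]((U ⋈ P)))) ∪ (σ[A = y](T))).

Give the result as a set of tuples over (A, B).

{(c, b), (c, k), (c, r), (c, v), (w, b), (w, k), (w, r), (w, v), (y, c)}

U ⋈ P (natural join on D): {(11, y, 14, b, a), (11, y, 14, k, r), (11, y, 14, r, c), (11, y, 14, v, w), (13, u, 14, b, a), (13, u, 14, k, r), (13, u, 14, r, c), (13, u, 14, v, w), (2, u, 6, k, b), (37, w, 14, b, a), (37, w, 14, k, r), (37, w, 14, r, c), (37, w, 14, v, w), (40, c, 14, b, a), (40, c, 14, k, r), (40, c, 14, r, c), (40, c, 14, v, w), (5, w, 14, b, a), (5, w, 14, k, r), (5, w, 14, r, c), (5, w, 14, v, w)}
Selection C >= D: {(37, w, 14, b, a), (37, w, 14, k, r), (37, w, 14, r, c), (37, w, 14, v, w), (40, c, 14, b, a), (40, c, 14, k, r), (40, c, 14, r, c), (40, c, 14, v, w)}
π_{A, D, B} gives {(c, 14, b), (c, 14, k), (c, 14, r), (c, 14, v), (w, 14, b), (w, 14, k), (w, 14, r), (w, 14, v)}.
Selection A = y: {(y, 12, c)}
Taking the union: {(c, 14, b), (c, 14, k), (c, 14, r), (c, 14, v), (w, 14, b), (w, 14, k), (w, 14, r), (w, 14, v), (y, 12, c)}
π_{A, B} gives {(c, b), (c, k), (c, r), (c, v), (w, b), (w, k), (w, r), (w, v), (y, c)}.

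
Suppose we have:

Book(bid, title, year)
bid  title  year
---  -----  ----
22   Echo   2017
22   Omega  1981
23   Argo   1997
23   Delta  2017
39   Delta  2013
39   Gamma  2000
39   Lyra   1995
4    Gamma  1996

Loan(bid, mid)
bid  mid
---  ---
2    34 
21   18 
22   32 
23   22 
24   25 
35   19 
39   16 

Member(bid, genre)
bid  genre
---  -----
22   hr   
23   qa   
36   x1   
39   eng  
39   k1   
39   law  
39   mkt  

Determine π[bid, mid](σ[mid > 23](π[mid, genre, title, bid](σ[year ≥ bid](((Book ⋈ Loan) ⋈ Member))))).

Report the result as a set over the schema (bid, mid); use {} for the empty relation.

Book ⋈ Loan (natural join on bid): {(22, Echo, 2017, 32), (22, Omega, 1981, 32), (23, Argo, 1997, 22), (23, Delta, 2017, 22), (39, Delta, 2013, 16), (39, Gamma, 2000, 16), (39, Lyra, 1995, 16)}
(Book ⋈ Loan) ⋈ Member (natural join on bid): {(22, Echo, 2017, 32, hr), (22, Omega, 1981, 32, hr), (23, Argo, 1997, 22, qa), (23, Delta, 2017, 22, qa), (39, Delta, 2013, 16, eng), (39, Delta, 2013, 16, k1), (39, Delta, 2013, 16, law), (39, Delta, 2013, 16, mkt), (39, Gamma, 2000, 16, eng), (39, Gamma, 2000, 16, k1), (39, Gamma, 2000, 16, law), (39, Gamma, 2000, 16, mkt), (39, Lyra, 1995, 16, eng), (39, Lyra, 1995, 16, k1), (39, Lyra, 1995, 16, law), (39, Lyra, 1995, 16, mkt)}
Selection year ≥ bid: {(22, Echo, 2017, 32, hr), (22, Omega, 1981, 32, hr), (23, Argo, 1997, 22, qa), (23, Delta, 2017, 22, qa), (39, Delta, 2013, 16, eng), (39, Delta, 2013, 16, k1), (39, Delta, 2013, 16, law), (39, Delta, 2013, 16, mkt), (39, Gamma, 2000, 16, eng), (39, Gamma, 2000, 16, k1), (39, Gamma, 2000, 16, law), (39, Gamma, 2000, 16, mkt), (39, Lyra, 1995, 16, eng), (39, Lyra, 1995, 16, k1), (39, Lyra, 1995, 16, law), (39, Lyra, 1995, 16, mkt)}
π[mid, genre, title, bid]: project onto (mid, genre, title, bid) → {(16, eng, Delta, 39), (16, eng, Gamma, 39), (16, eng, Lyra, 39), (16, k1, Delta, 39), (16, k1, Gamma, 39), (16, k1, Lyra, 39), (16, law, Delta, 39), (16, law, Gamma, 39), (16, law, Lyra, 39), (16, mkt, Delta, 39), (16, mkt, Gamma, 39), (16, mkt, Lyra, 39), (22, qa, Argo, 23), (22, qa, Delta, 23), (32, hr, Echo, 22), (32, hr, Omega, 22)}
Selection mid > 23: {(32, hr, Echo, 22), (32, hr, Omega, 22)}
π[bid, mid]: project onto (bid, mid) (1 duplicate(s) eliminated) → {(22, 32)}

{(22, 32)}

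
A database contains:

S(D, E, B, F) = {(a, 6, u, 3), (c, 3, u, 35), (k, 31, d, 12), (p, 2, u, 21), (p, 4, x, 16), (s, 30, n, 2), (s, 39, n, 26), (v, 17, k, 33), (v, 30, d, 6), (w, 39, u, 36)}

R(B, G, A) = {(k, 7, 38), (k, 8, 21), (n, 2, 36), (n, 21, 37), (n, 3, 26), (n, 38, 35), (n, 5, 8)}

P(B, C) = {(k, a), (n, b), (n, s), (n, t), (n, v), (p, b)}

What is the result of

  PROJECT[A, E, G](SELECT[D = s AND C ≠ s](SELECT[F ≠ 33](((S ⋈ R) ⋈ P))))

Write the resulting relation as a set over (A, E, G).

{(26, 30, 3), (26, 39, 3), (35, 30, 38), (35, 39, 38), (36, 30, 2), (36, 39, 2), (37, 30, 21), (37, 39, 21), (8, 30, 5), (8, 39, 5)}

Natural join on B: {(s, 30, n, 2, 2, 36), (s, 30, n, 2, 21, 37), (s, 30, n, 2, 3, 26), (s, 30, n, 2, 38, 35), (s, 30, n, 2, 5, 8), (s, 39, n, 26, 2, 36), (s, 39, n, 26, 21, 37), (s, 39, n, 26, 3, 26), (s, 39, n, 26, 38, 35), (s, 39, n, 26, 5, 8), (v, 17, k, 33, 7, 38), (v, 17, k, 33, 8, 21)}
Natural join on B: {(s, 30, n, 2, 2, 36, b), (s, 30, n, 2, 2, 36, s), (s, 30, n, 2, 2, 36, t), (s, 30, n, 2, 2, 36, v), (s, 30, n, 2, 21, 37, b), (s, 30, n, 2, 21, 37, s), (s, 30, n, 2, 21, 37, t), (s, 30, n, 2, 21, 37, v), (s, 30, n, 2, 3, 26, b), (s, 30, n, 2, 3, 26, s), (s, 30, n, 2, 3, 26, t), (s, 30, n, 2, 3, 26, v), (s, 30, n, 2, 38, 35, b), (s, 30, n, 2, 38, 35, s), (s, 30, n, 2, 38, 35, t), (s, 30, n, 2, 38, 35, v), (s, 30, n, 2, 5, 8, b), (s, 30, n, 2, 5, 8, s), (s, 30, n, 2, 5, 8, t), (s, 30, n, 2, 5, 8, v), (s, 39, n, 26, 2, 36, b), (s, 39, n, 26, 2, 36, s), (s, 39, n, 26, 2, 36, t), (s, 39, n, 26, 2, 36, v), (s, 39, n, 26, 21, 37, b), (s, 39, n, 26, 21, 37, s), (s, 39, n, 26, 21, 37, t), (s, 39, n, 26, 21, 37, v), (s, 39, n, 26, 3, 26, b), (s, 39, n, 26, 3, 26, s), (s, 39, n, 26, 3, 26, t), (s, 39, n, 26, 3, 26, v), (s, 39, n, 26, 38, 35, b), (s, 39, n, 26, 38, 35, s), (s, 39, n, 26, 38, 35, t), (s, 39, n, 26, 38, 35, v), (s, 39, n, 26, 5, 8, b), (s, 39, n, 26, 5, 8, s), (s, 39, n, 26, 5, 8, t), (s, 39, n, 26, 5, 8, v), (v, 17, k, 33, 7, 38, a), (v, 17, k, 33, 8, 21, a)}
σ[F ≠ 33]: keep tuples satisfying F ≠ 33 → {(s, 30, n, 2, 2, 36, b), (s, 30, n, 2, 2, 36, s), (s, 30, n, 2, 2, 36, t), (s, 30, n, 2, 2, 36, v), (s, 30, n, 2, 21, 37, b), (s, 30, n, 2, 21, 37, s), (s, 30, n, 2, 21, 37, t), (s, 30, n, 2, 21, 37, v), (s, 30, n, 2, 3, 26, b), (s, 30, n, 2, 3, 26, s), (s, 30, n, 2, 3, 26, t), (s, 30, n, 2, 3, 26, v), (s, 30, n, 2, 38, 35, b), (s, 30, n, 2, 38, 35, s), (s, 30, n, 2, 38, 35, t), (s, 30, n, 2, 38, 35, v), (s, 30, n, 2, 5, 8, b), (s, 30, n, 2, 5, 8, s), (s, 30, n, 2, 5, 8, t), (s, 30, n, 2, 5, 8, v), (s, 39, n, 26, 2, 36, b), (s, 39, n, 26, 2, 36, s), (s, 39, n, 26, 2, 36, t), (s, 39, n, 26, 2, 36, v), (s, 39, n, 26, 21, 37, b), (s, 39, n, 26, 21, 37, s), (s, 39, n, 26, 21, 37, t), (s, 39, n, 26, 21, 37, v), (s, 39, n, 26, 3, 26, b), (s, 39, n, 26, 3, 26, s), (s, 39, n, 26, 3, 26, t), (s, 39, n, 26, 3, 26, v), (s, 39, n, 26, 38, 35, b), (s, 39, n, 26, 38, 35, s), (s, 39, n, 26, 38, 35, t), (s, 39, n, 26, 38, 35, v), (s, 39, n, 26, 5, 8, b), (s, 39, n, 26, 5, 8, s), (s, 39, n, 26, 5, 8, t), (s, 39, n, 26, 5, 8, v)}
σ[D = s AND C ≠ s]: keep tuples satisfying D = s AND C ≠ s → {(s, 30, n, 2, 2, 36, b), (s, 30, n, 2, 2, 36, t), (s, 30, n, 2, 2, 36, v), (s, 30, n, 2, 21, 37, b), (s, 30, n, 2, 21, 37, t), (s, 30, n, 2, 21, 37, v), (s, 30, n, 2, 3, 26, b), (s, 30, n, 2, 3, 26, t), (s, 30, n, 2, 3, 26, v), (s, 30, n, 2, 38, 35, b), (s, 30, n, 2, 38, 35, t), (s, 30, n, 2, 38, 35, v), (s, 30, n, 2, 5, 8, b), (s, 30, n, 2, 5, 8, t), (s, 30, n, 2, 5, 8, v), (s, 39, n, 26, 2, 36, b), (s, 39, n, 26, 2, 36, t), (s, 39, n, 26, 2, 36, v), (s, 39, n, 26, 21, 37, b), (s, 39, n, 26, 21, 37, t), (s, 39, n, 26, 21, 37, v), (s, 39, n, 26, 3, 26, b), (s, 39, n, 26, 3, 26, t), (s, 39, n, 26, 3, 26, v), (s, 39, n, 26, 38, 35, b), (s, 39, n, 26, 38, 35, t), (s, 39, n, 26, 38, 35, v), (s, 39, n, 26, 5, 8, b), (s, 39, n, 26, 5, 8, t), (s, 39, n, 26, 5, 8, v)}
π[A, E, G]: project onto (A, E, G) (20 duplicate(s) eliminated) → {(26, 30, 3), (26, 39, 3), (35, 30, 38), (35, 39, 38), (36, 30, 2), (36, 39, 2), (37, 30, 21), (37, 39, 21), (8, 30, 5), (8, 39, 5)}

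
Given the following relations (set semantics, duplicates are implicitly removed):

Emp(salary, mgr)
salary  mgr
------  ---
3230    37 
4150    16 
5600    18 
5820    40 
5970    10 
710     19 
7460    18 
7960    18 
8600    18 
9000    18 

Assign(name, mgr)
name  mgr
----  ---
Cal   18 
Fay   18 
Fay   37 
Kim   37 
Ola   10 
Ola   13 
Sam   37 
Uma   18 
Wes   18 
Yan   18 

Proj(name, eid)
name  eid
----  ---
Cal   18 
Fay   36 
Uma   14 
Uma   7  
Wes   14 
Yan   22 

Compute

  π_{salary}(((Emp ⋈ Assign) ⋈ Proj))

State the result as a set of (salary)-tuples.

Natural join on mgr: {(3230, 37, Fay), (3230, 37, Kim), (3230, 37, Sam), (5600, 18, Cal), (5600, 18, Fay), (5600, 18, Uma), (5600, 18, Wes), (5600, 18, Yan), (5970, 10, Ola), (7460, 18, Cal), (7460, 18, Fay), (7460, 18, Uma), (7460, 18, Wes), (7460, 18, Yan), (7960, 18, Cal), (7960, 18, Fay), (7960, 18, Uma), (7960, 18, Wes), (7960, 18, Yan), (8600, 18, Cal), (8600, 18, Fay), (8600, 18, Uma), (8600, 18, Wes), (8600, 18, Yan), (9000, 18, Cal), (9000, 18, Fay), (9000, 18, Uma), (9000, 18, Wes), (9000, 18, Yan)}
Natural join on name: {(3230, 37, Fay, 36), (5600, 18, Cal, 18), (5600, 18, Fay, 36), (5600, 18, Uma, 14), (5600, 18, Uma, 7), (5600, 18, Wes, 14), (5600, 18, Yan, 22), (7460, 18, Cal, 18), (7460, 18, Fay, 36), (7460, 18, Uma, 14), (7460, 18, Uma, 7), (7460, 18, Wes, 14), (7460, 18, Yan, 22), (7960, 18, Cal, 18), (7960, 18, Fay, 36), (7960, 18, Uma, 14), (7960, 18, Uma, 7), (7960, 18, Wes, 14), (7960, 18, Yan, 22), (8600, 18, Cal, 18), (8600, 18, Fay, 36), (8600, 18, Uma, 14), (8600, 18, Uma, 7), (8600, 18, Wes, 14), (8600, 18, Yan, 22), (9000, 18, Cal, 18), (9000, 18, Fay, 36), (9000, 18, Uma, 14), (9000, 18, Uma, 7), (9000, 18, Wes, 14), (9000, 18, Yan, 22)}
π_{salary} gives {3230, 5600, 7460, 7960, 8600, 9000} (25 duplicate(s) eliminated).

{3230, 5600, 7460, 7960, 8600, 9000}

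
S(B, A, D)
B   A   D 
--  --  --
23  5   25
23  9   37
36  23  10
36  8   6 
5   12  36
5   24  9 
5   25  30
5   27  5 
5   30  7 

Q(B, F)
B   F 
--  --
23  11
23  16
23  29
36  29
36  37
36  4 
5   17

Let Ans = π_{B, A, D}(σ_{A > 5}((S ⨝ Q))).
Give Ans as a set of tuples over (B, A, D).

{(23, 9, 37), (36, 23, 10), (36, 8, 6), (5, 12, 36), (5, 24, 9), (5, 25, 30), (5, 27, 5), (5, 30, 7)}

Joining S and Q on B yields {(23, 5, 25, 11), (23, 5, 25, 16), (23, 5, 25, 29), (23, 9, 37, 11), (23, 9, 37, 16), (23, 9, 37, 29), (36, 23, 10, 29), (36, 23, 10, 37), (36, 23, 10, 4), (36, 8, 6, 29), (36, 8, 6, 37), (36, 8, 6, 4), (5, 12, 36, 17), (5, 24, 9, 17), (5, 25, 30, 17), (5, 27, 5, 17), (5, 30, 7, 17)}.
Selection A > 5: {(23, 9, 37, 11), (23, 9, 37, 16), (23, 9, 37, 29), (36, 23, 10, 29), (36, 23, 10, 37), (36, 23, 10, 4), (36, 8, 6, 29), (36, 8, 6, 37), (36, 8, 6, 4), (5, 12, 36, 17), (5, 24, 9, 17), (5, 25, 30, 17), (5, 27, 5, 17), (5, 30, 7, 17)}
π[B, A, D]: project onto (B, A, D) (6 duplicate(s) eliminated) → {(23, 9, 37), (36, 23, 10), (36, 8, 6), (5, 12, 36), (5, 24, 9), (5, 25, 30), (5, 27, 5), (5, 30, 7)}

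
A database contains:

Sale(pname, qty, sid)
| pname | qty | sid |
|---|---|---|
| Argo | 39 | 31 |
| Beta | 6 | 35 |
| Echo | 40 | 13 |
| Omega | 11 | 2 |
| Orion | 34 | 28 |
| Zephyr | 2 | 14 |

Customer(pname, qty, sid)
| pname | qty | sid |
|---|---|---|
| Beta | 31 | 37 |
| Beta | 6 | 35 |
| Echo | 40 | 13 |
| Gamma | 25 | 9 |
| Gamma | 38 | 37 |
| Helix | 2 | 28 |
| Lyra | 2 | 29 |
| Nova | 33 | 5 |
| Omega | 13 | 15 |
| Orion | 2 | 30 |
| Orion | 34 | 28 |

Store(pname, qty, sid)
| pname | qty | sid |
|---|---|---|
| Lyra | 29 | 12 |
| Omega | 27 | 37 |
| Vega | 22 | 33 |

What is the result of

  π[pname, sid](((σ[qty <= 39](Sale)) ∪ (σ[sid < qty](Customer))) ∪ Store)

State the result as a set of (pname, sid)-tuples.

{(Argo, 31), (Beta, 35), (Echo, 13), (Gamma, 37), (Gamma, 9), (Lyra, 12), (Nova, 5), (Omega, 2), (Omega, 37), (Orion, 28), (Vega, 33), (Zephyr, 14)}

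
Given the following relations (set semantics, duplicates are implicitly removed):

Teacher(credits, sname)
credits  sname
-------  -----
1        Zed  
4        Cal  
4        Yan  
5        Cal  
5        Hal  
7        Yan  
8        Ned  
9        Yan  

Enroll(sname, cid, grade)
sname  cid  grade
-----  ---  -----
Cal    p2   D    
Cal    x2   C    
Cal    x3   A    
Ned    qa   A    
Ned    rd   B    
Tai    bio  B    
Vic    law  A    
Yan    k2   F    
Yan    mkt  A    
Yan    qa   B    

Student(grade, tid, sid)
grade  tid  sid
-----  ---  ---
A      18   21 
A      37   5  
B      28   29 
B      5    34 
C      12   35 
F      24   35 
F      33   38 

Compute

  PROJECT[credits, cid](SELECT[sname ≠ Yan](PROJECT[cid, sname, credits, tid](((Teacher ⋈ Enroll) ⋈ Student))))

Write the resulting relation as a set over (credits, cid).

{(4, x2), (4, x3), (5, x2), (5, x3), (8, qa), (8, rd)}

Teacher ⋈ Enroll (natural join on sname): {(4, Cal, p2, D), (4, Cal, x2, C), (4, Cal, x3, A), (4, Yan, k2, F), (4, Yan, mkt, A), (4, Yan, qa, B), (5, Cal, p2, D), (5, Cal, x2, C), (5, Cal, x3, A), (7, Yan, k2, F), (7, Yan, mkt, A), (7, Yan, qa, B), (8, Ned, qa, A), (8, Ned, rd, B), (9, Yan, k2, F), (9, Yan, mkt, A), (9, Yan, qa, B)}
(Teacher ⋈ Enroll) ⋈ Student (natural join on grade): {(4, Cal, x2, C, 12, 35), (4, Cal, x3, A, 18, 21), (4, Cal, x3, A, 37, 5), (4, Yan, k2, F, 24, 35), (4, Yan, k2, F, 33, 38), (4, Yan, mkt, A, 18, 21), (4, Yan, mkt, A, 37, 5), (4, Yan, qa, B, 28, 29), (4, Yan, qa, B, 5, 34), (5, Cal, x2, C, 12, 35), (5, Cal, x3, A, 18, 21), (5, Cal, x3, A, 37, 5), (7, Yan, k2, F, 24, 35), (7, Yan, k2, F, 33, 38), (7, Yan, mkt, A, 18, 21), (7, Yan, mkt, A, 37, 5), (7, Yan, qa, B, 28, 29), (7, Yan, qa, B, 5, 34), (8, Ned, qa, A, 18, 21), (8, Ned, qa, A, 37, 5), (8, Ned, rd, B, 28, 29), (8, Ned, rd, B, 5, 34), (9, Yan, k2, F, 24, 35), (9, Yan, k2, F, 33, 38), (9, Yan, mkt, A, 18, 21), (9, Yan, mkt, A, 37, 5), (9, Yan, qa, B, 28, 29), (9, Yan, qa, B, 5, 34)}
Projecting to cid, sname, credits, tid: {(k2, Yan, 4, 24), (k2, Yan, 4, 33), (k2, Yan, 7, 24), (k2, Yan, 7, 33), (k2, Yan, 9, 24), (k2, Yan, 9, 33), (mkt, Yan, 4, 18), (mkt, Yan, 4, 37), (mkt, Yan, 7, 18), (mkt, Yan, 7, 37), (mkt, Yan, 9, 18), (mkt, Yan, 9, 37), (qa, Ned, 8, 18), (qa, Ned, 8, 37), (qa, Yan, 4, 28), (qa, Yan, 4, 5), (qa, Yan, 7, 28), (qa, Yan, 7, 5), (qa, Yan, 9, 28), (qa, Yan, 9, 5), (rd, Ned, 8, 28), (rd, Ned, 8, 5), (x2, Cal, 4, 12), (x2, Cal, 5, 12), (x3, Cal, 4, 18), (x3, Cal, 4, 37), (x3, Cal, 5, 18), (x3, Cal, 5, 37)}
Selection sname ≠ Yan: {(qa, Ned, 8, 18), (qa, Ned, 8, 37), (rd, Ned, 8, 28), (rd, Ned, 8, 5), (x2, Cal, 4, 12), (x2, Cal, 5, 12), (x3, Cal, 4, 18), (x3, Cal, 4, 37), (x3, Cal, 5, 18), (x3, Cal, 5, 37)}
Projecting to credits, cid (4 duplicate(s) eliminated): {(4, x2), (4, x3), (5, x2), (5, x3), (8, qa), (8, rd)}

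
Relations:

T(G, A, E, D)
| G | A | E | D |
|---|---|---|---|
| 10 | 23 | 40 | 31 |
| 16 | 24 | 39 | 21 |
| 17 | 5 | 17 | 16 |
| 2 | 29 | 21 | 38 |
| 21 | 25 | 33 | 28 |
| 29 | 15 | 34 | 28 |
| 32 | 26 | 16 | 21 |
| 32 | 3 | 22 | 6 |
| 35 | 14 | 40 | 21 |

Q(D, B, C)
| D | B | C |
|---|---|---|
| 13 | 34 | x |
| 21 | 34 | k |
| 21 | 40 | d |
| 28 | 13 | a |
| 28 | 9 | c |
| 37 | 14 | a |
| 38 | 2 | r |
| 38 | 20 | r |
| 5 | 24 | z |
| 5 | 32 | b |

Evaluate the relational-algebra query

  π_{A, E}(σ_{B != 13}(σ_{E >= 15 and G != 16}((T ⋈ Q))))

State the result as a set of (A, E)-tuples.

Joining T and Q on D yields {(16, 24, 39, 21, 34, k), (16, 24, 39, 21, 40, d), (2, 29, 21, 38, 2, r), (2, 29, 21, 38, 20, r), (21, 25, 33, 28, 13, a), (21, 25, 33, 28, 9, c), (29, 15, 34, 28, 13, a), (29, 15, 34, 28, 9, c), (32, 26, 16, 21, 34, k), (32, 26, 16, 21, 40, d), (35, 14, 40, 21, 34, k), (35, 14, 40, 21, 40, d)}.
Apply σ_{E >= 15 and G != 16}; surviving tuples: {(2, 29, 21, 38, 2, r), (2, 29, 21, 38, 20, r), (21, 25, 33, 28, 13, a), (21, 25, 33, 28, 9, c), (29, 15, 34, 28, 13, a), (29, 15, 34, 28, 9, c), (32, 26, 16, 21, 34, k), (32, 26, 16, 21, 40, d), (35, 14, 40, 21, 34, k), (35, 14, 40, 21, 40, d)}
Apply σ_{B != 13}; surviving tuples: {(2, 29, 21, 38, 2, r), (2, 29, 21, 38, 20, r), (21, 25, 33, 28, 9, c), (29, 15, 34, 28, 9, c), (32, 26, 16, 21, 34, k), (32, 26, 16, 21, 40, d), (35, 14, 40, 21, 34, k), (35, 14, 40, 21, 40, d)}
Keep only column(s) A, E (3 duplicate(s) eliminated): {(14, 40), (15, 34), (25, 33), (26, 16), (29, 21)}

{(14, 40), (15, 34), (25, 33), (26, 16), (29, 21)}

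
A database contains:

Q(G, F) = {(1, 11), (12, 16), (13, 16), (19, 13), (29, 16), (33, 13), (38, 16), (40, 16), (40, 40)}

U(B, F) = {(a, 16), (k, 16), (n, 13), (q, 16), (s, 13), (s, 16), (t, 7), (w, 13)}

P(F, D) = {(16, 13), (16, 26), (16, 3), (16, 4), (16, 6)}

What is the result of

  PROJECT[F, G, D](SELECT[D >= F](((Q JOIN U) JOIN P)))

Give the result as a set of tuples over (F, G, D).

{(16, 12, 26), (16, 13, 26), (16, 29, 26), (16, 38, 26), (16, 40, 26)}

Natural join on F: {(12, 16, a), (12, 16, k), (12, 16, q), (12, 16, s), (13, 16, a), (13, 16, k), (13, 16, q), (13, 16, s), (19, 13, n), (19, 13, s), (19, 13, w), (29, 16, a), (29, 16, k), (29, 16, q), (29, 16, s), (33, 13, n), (33, 13, s), (33, 13, w), (38, 16, a), (38, 16, k), (38, 16, q), (38, 16, s), (40, 16, a), (40, 16, k), (40, 16, q), (40, 16, s)}
Natural join on F: {(12, 16, a, 13), (12, 16, a, 26), (12, 16, a, 3), (12, 16, a, 4), (12, 16, a, 6), (12, 16, k, 13), (12, 16, k, 26), (12, 16, k, 3), (12, 16, k, 4), (12, 16, k, 6), (12, 16, q, 13), (12, 16, q, 26), (12, 16, q, 3), (12, 16, q, 4), (12, 16, q, 6), (12, 16, s, 13), (12, 16, s, 26), (12, 16, s, 3), (12, 16, s, 4), (12, 16, s, 6), (13, 16, a, 13), (13, 16, a, 26), (13, 16, a, 3), (13, 16, a, 4), (13, 16, a, 6), (13, 16, k, 13), (13, 16, k, 26), (13, 16, k, 3), (13, 16, k, 4), (13, 16, k, 6), (13, 16, q, 13), (13, 16, q, 26), (13, 16, q, 3), (13, 16, q, 4), (13, 16, q, 6), (13, 16, s, 13), (13, 16, s, 26), (13, 16, s, 3), (13, 16, s, 4), (13, 16, s, 6), (29, 16, a, 13), (29, 16, a, 26), (29, 16, a, 3), (29, 16, a, 4), (29, 16, a, 6), (29, 16, k, 13), (29, 16, k, 26), (29, 16, k, 3), (29, 16, k, 4), (29, 16, k, 6), (29, 16, q, 13), (29, 16, q, 26), (29, 16, q, 3), (29, 16, q, 4), (29, 16, q, 6), (29, 16, s, 13), (29, 16, s, 26), (29, 16, s, 3), (29, 16, s, 4), (29, 16, s, 6), (38, 16, a, 13), (38, 16, a, 26), (38, 16, a, 3), (38, 16, a, 4), (38, 16, a, 6), (38, 16, k, 13), (38, 16, k, 26), (38, 16, k, 3), (38, 16, k, 4), (38, 16, k, 6), (38, 16, q, 13), (38, 16, q, 26), (38, 16, q, 3), (38, 16, q, 4), (38, 16, q, 6), (38, 16, s, 13), (38, 16, s, 26), (38, 16, s, 3), (38, 16, s, 4), (38, 16, s, 6), (40, 16, a, 13), (40, 16, a, 26), (40, 16, a, 3), (40, 16, a, 4), (40, 16, a, 6), (40, 16, k, 13), (40, 16, k, 26), (40, 16, k, 3), (40, 16, k, 4), (40, 16, k, 6), (40, 16, q, 13), (40, 16, q, 26), (40, 16, q, 3), (40, 16, q, 4), (40, 16, q, 6), (40, 16, s, 13), (40, 16, s, 26), (40, 16, s, 3), (40, 16, s, 4), (40, 16, s, 6)}
Apply σ_{D >= F}; surviving tuples: {(12, 16, a, 26), (12, 16, k, 26), (12, 16, q, 26), (12, 16, s, 26), (13, 16, a, 26), (13, 16, k, 26), (13, 16, q, 26), (13, 16, s, 26), (29, 16, a, 26), (29, 16, k, 26), (29, 16, q, 26), (29, 16, s, 26), (38, 16, a, 26), (38, 16, k, 26), (38, 16, q, 26), (38, 16, s, 26), (40, 16, a, 26), (40, 16, k, 26), (40, 16, q, 26), (40, 16, s, 26)}
Projecting to F, G, D (15 duplicate(s) eliminated): {(16, 12, 26), (16, 13, 26), (16, 29, 26), (16, 38, 26), (16, 40, 26)}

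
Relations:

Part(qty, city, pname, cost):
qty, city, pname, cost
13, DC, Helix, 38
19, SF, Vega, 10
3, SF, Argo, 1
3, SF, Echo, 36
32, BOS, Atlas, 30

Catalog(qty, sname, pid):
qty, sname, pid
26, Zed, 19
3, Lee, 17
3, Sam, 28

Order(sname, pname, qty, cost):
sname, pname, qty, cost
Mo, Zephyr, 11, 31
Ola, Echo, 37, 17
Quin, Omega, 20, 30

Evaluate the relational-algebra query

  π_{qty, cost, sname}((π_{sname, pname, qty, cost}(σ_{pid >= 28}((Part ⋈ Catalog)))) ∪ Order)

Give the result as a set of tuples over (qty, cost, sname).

{(11, 31, Mo), (20, 30, Quin), (3, 1, Sam), (3, 36, Sam), (37, 17, Ola)}

Joining Part and Catalog on qty yields {(3, SF, Argo, 1, Lee, 17), (3, SF, Argo, 1, Sam, 28), (3, SF, Echo, 36, Lee, 17), (3, SF, Echo, 36, Sam, 28)}.
Selection pid >= 28: {(3, SF, Argo, 1, Sam, 28), (3, SF, Echo, 36, Sam, 28)}
π_{sname, pname, qty, cost} gives {(Sam, Argo, 3, 1), (Sam, Echo, 3, 36)}.
Set union of the two operands is {(Mo, Zephyr, 11, 31), (Ola, Echo, 37, 17), (Quin, Omega, 20, 30), (Sam, Argo, 3, 1), (Sam, Echo, 3, 36)}.
π_{qty, cost, sname} gives {(11, 31, Mo), (20, 30, Quin), (3, 1, Sam), (3, 36, Sam), (37, 17, Ola)}.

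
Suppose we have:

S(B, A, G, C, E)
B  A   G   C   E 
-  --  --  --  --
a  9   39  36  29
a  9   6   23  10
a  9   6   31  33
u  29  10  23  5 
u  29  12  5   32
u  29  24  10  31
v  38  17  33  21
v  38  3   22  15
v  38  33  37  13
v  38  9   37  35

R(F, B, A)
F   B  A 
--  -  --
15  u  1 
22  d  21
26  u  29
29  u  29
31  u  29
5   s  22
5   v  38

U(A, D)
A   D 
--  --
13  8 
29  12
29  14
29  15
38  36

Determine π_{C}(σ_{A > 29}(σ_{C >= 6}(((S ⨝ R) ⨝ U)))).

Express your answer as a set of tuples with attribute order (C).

{22, 33, 37}

S ⋈ R (natural join on B, A): {(u, 29, 10, 23, 5, 26), (u, 29, 10, 23, 5, 29), (u, 29, 10, 23, 5, 31), (u, 29, 12, 5, 32, 26), (u, 29, 12, 5, 32, 29), (u, 29, 12, 5, 32, 31), (u, 29, 24, 10, 31, 26), (u, 29, 24, 10, 31, 29), (u, 29, 24, 10, 31, 31), (v, 38, 17, 33, 21, 5), (v, 38, 3, 22, 15, 5), (v, 38, 33, 37, 13, 5), (v, 38, 9, 37, 35, 5)}
(S ⨝ R) ⋈ U (natural join on A): {(u, 29, 10, 23, 5, 26, 12), (u, 29, 10, 23, 5, 26, 14), (u, 29, 10, 23, 5, 26, 15), (u, 29, 10, 23, 5, 29, 12), (u, 29, 10, 23, 5, 29, 14), (u, 29, 10, 23, 5, 29, 15), (u, 29, 10, 23, 5, 31, 12), (u, 29, 10, 23, 5, 31, 14), (u, 29, 10, 23, 5, 31, 15), (u, 29, 12, 5, 32, 26, 12), (u, 29, 12, 5, 32, 26, 14), (u, 29, 12, 5, 32, 26, 15), (u, 29, 12, 5, 32, 29, 12), (u, 29, 12, 5, 32, 29, 14), (u, 29, 12, 5, 32, 29, 15), (u, 29, 12, 5, 32, 31, 12), (u, 29, 12, 5, 32, 31, 14), (u, 29, 12, 5, 32, 31, 15), (u, 29, 24, 10, 31, 26, 12), (u, 29, 24, 10, 31, 26, 14), (u, 29, 24, 10, 31, 26, 15), (u, 29, 24, 10, 31, 29, 12), (u, 29, 24, 10, 31, 29, 14), (u, 29, 24, 10, 31, 29, 15), (u, 29, 24, 10, 31, 31, 12), (u, 29, 24, 10, 31, 31, 14), (u, 29, 24, 10, 31, 31, 15), (v, 38, 17, 33, 21, 5, 36), (v, 38, 3, 22, 15, 5, 36), (v, 38, 33, 37, 13, 5, 36), (v, 38, 9, 37, 35, 5, 36)}
σ[C >= 6]: keep tuples satisfying C >= 6 → {(u, 29, 10, 23, 5, 26, 12), (u, 29, 10, 23, 5, 26, 14), (u, 29, 10, 23, 5, 26, 15), (u, 29, 10, 23, 5, 29, 12), (u, 29, 10, 23, 5, 29, 14), (u, 29, 10, 23, 5, 29, 15), (u, 29, 10, 23, 5, 31, 12), (u, 29, 10, 23, 5, 31, 14), (u, 29, 10, 23, 5, 31, 15), (u, 29, 24, 10, 31, 26, 12), (u, 29, 24, 10, 31, 26, 14), (u, 29, 24, 10, 31, 26, 15), (u, 29, 24, 10, 31, 29, 12), (u, 29, 24, 10, 31, 29, 14), (u, 29, 24, 10, 31, 29, 15), (u, 29, 24, 10, 31, 31, 12), (u, 29, 24, 10, 31, 31, 14), (u, 29, 24, 10, 31, 31, 15), (v, 38, 17, 33, 21, 5, 36), (v, 38, 3, 22, 15, 5, 36), (v, 38, 33, 37, 13, 5, 36), (v, 38, 9, 37, 35, 5, 36)}
σ[A > 29]: keep tuples satisfying A > 29 → {(v, 38, 17, 33, 21, 5, 36), (v, 38, 3, 22, 15, 5, 36), (v, 38, 33, 37, 13, 5, 36), (v, 38, 9, 37, 35, 5, 36)}
Keep only column(s) C (1 duplicate(s) eliminated): {22, 33, 37}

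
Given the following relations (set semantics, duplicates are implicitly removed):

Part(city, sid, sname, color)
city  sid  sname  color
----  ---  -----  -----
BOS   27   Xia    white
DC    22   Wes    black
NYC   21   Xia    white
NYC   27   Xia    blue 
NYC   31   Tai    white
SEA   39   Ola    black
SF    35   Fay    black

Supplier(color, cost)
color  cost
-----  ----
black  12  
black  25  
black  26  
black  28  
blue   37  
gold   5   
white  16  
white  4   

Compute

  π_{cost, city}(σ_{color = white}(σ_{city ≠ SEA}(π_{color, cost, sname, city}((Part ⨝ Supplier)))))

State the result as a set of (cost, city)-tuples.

Joining Part and Supplier on color yields {(BOS, 27, Xia, white, 16), (BOS, 27, Xia, white, 4), (DC, 22, Wes, black, 12), (DC, 22, Wes, black, 25), (DC, 22, Wes, black, 26), (DC, 22, Wes, black, 28), (NYC, 21, Xia, white, 16), (NYC, 21, Xia, white, 4), (NYC, 27, Xia, blue, 37), (NYC, 31, Tai, white, 16), (NYC, 31, Tai, white, 4), (SEA, 39, Ola, black, 12), (SEA, 39, Ola, black, 25), (SEA, 39, Ola, black, 26), (SEA, 39, Ola, black, 28), (SF, 35, Fay, black, 12), (SF, 35, Fay, black, 25), (SF, 35, Fay, black, 26), (SF, 35, Fay, black, 28)}.
Keep only column(s) color, cost, sname, city: {(black, 12, Fay, SF), (black, 12, Ola, SEA), (black, 12, Wes, DC), (black, 25, Fay, SF), (black, 25, Ola, SEA), (black, 25, Wes, DC), (black, 26, Fay, SF), (black, 26, Ola, SEA), (black, 26, Wes, DC), (black, 28, Fay, SF), (black, 28, Ola, SEA), (black, 28, Wes, DC), (blue, 37, Xia, NYC), (white, 16, Tai, NYC), (white, 16, Xia, BOS), (white, 16, Xia, NYC), (white, 4, Tai, NYC), (white, 4, Xia, BOS), (white, 4, Xia, NYC)}
Apply σ_{city ≠ SEA}; surviving tuples: {(black, 12, Fay, SF), (black, 12, Wes, DC), (black, 25, Fay, SF), (black, 25, Wes, DC), (black, 26, Fay, SF), (black, 26, Wes, DC), (black, 28, Fay, SF), (black, 28, Wes, DC), (blue, 37, Xia, NYC), (white, 16, Tai, NYC), (white, 16, Xia, BOS), (white, 16, Xia, NYC), (white, 4, Tai, NYC), (white, 4, Xia, BOS), (white, 4, Xia, NYC)}
Apply σ_{color = white}; surviving tuples: {(white, 16, Tai, NYC), (white, 16, Xia, BOS), (white, 16, Xia, NYC), (white, 4, Tai, NYC), (white, 4, Xia, BOS), (white, 4, Xia, NYC)}
Keep only column(s) cost, city (2 duplicate(s) eliminated): {(16, BOS), (16, NYC), (4, BOS), (4, NYC)}

{(16, BOS), (16, NYC), (4, BOS), (4, NYC)}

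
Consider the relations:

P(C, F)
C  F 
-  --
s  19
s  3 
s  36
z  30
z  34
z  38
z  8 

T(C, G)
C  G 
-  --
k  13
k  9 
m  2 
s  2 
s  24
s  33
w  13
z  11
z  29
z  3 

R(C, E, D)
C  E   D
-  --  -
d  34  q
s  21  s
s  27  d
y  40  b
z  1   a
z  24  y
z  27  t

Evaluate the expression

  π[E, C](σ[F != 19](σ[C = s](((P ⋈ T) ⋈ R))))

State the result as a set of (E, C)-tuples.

{(21, s), (27, s)}

Natural join on C: {(s, 19, 2), (s, 19, 24), (s, 19, 33), (s, 3, 2), (s, 3, 24), (s, 3, 33), (s, 36, 2), (s, 36, 24), (s, 36, 33), (z, 30, 11), (z, 30, 29), (z, 30, 3), (z, 34, 11), (z, 34, 29), (z, 34, 3), (z, 38, 11), (z, 38, 29), (z, 38, 3), (z, 8, 11), (z, 8, 29), (z, 8, 3)}
Natural join on C: {(s, 19, 2, 21, s), (s, 19, 2, 27, d), (s, 19, 24, 21, s), (s, 19, 24, 27, d), (s, 19, 33, 21, s), (s, 19, 33, 27, d), (s, 3, 2, 21, s), (s, 3, 2, 27, d), (s, 3, 24, 21, s), (s, 3, 24, 27, d), (s, 3, 33, 21, s), (s, 3, 33, 27, d), (s, 36, 2, 21, s), (s, 36, 2, 27, d), (s, 36, 24, 21, s), (s, 36, 24, 27, d), (s, 36, 33, 21, s), (s, 36, 33, 27, d), (z, 30, 11, 1, a), (z, 30, 11, 24, y), (z, 30, 11, 27, t), (z, 30, 29, 1, a), (z, 30, 29, 24, y), (z, 30, 29, 27, t), (z, 30, 3, 1, a), (z, 30, 3, 24, y), (z, 30, 3, 27, t), (z, 34, 11, 1, a), (z, 34, 11, 24, y), (z, 34, 11, 27, t), (z, 34, 29, 1, a), (z, 34, 29, 24, y), (z, 34, 29, 27, t), (z, 34, 3, 1, a), (z, 34, 3, 24, y), (z, 34, 3, 27, t), (z, 38, 11, 1, a), (z, 38, 11, 24, y), (z, 38, 11, 27, t), (z, 38, 29, 1, a), (z, 38, 29, 24, y), (z, 38, 29, 27, t), (z, 38, 3, 1, a), (z, 38, 3, 24, y), (z, 38, 3, 27, t), (z, 8, 11, 1, a), (z, 8, 11, 24, y), (z, 8, 11, 27, t), (z, 8, 29, 1, a), (z, 8, 29, 24, y), (z, 8, 29, 27, t), (z, 8, 3, 1, a), (z, 8, 3, 24, y), (z, 8, 3, 27, t)}
σ[C = s]: keep tuples satisfying C = s → {(s, 19, 2, 21, s), (s, 19, 2, 27, d), (s, 19, 24, 21, s), (s, 19, 24, 27, d), (s, 19, 33, 21, s), (s, 19, 33, 27, d), (s, 3, 2, 21, s), (s, 3, 2, 27, d), (s, 3, 24, 21, s), (s, 3, 24, 27, d), (s, 3, 33, 21, s), (s, 3, 33, 27, d), (s, 36, 2, 21, s), (s, 36, 2, 27, d), (s, 36, 24, 21, s), (s, 36, 24, 27, d), (s, 36, 33, 21, s), (s, 36, 33, 27, d)}
σ[F != 19]: keep tuples satisfying F != 19 → {(s, 3, 2, 21, s), (s, 3, 2, 27, d), (s, 3, 24, 21, s), (s, 3, 24, 27, d), (s, 3, 33, 21, s), (s, 3, 33, 27, d), (s, 36, 2, 21, s), (s, 36, 2, 27, d), (s, 36, 24, 21, s), (s, 36, 24, 27, d), (s, 36, 33, 21, s), (s, 36, 33, 27, d)}
Keep only column(s) E, C (10 duplicate(s) eliminated): {(21, s), (27, s)}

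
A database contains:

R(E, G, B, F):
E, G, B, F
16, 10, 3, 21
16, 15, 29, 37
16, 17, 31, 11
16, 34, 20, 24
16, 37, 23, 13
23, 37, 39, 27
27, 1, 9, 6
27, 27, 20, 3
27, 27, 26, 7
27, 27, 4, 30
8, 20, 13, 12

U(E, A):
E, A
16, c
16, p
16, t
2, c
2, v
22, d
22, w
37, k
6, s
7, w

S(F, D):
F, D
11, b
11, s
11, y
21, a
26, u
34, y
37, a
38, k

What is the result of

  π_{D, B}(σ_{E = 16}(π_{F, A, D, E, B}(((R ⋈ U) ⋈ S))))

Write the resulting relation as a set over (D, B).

{(a, 29), (a, 3), (b, 31), (s, 31), (y, 31)}

Natural join on E: {(16, 10, 3, 21, c), (16, 10, 3, 21, p), (16, 10, 3, 21, t), (16, 15, 29, 37, c), (16, 15, 29, 37, p), (16, 15, 29, 37, t), (16, 17, 31, 11, c), (16, 17, 31, 11, p), (16, 17, 31, 11, t), (16, 34, 20, 24, c), (16, 34, 20, 24, p), (16, 34, 20, 24, t), (16, 37, 23, 13, c), (16, 37, 23, 13, p), (16, 37, 23, 13, t)}
Natural join on F: {(16, 10, 3, 21, c, a), (16, 10, 3, 21, p, a), (16, 10, 3, 21, t, a), (16, 15, 29, 37, c, a), (16, 15, 29, 37, p, a), (16, 15, 29, 37, t, a), (16, 17, 31, 11, c, b), (16, 17, 31, 11, c, s), (16, 17, 31, 11, c, y), (16, 17, 31, 11, p, b), (16, 17, 31, 11, p, s), (16, 17, 31, 11, p, y), (16, 17, 31, 11, t, b), (16, 17, 31, 11, t, s), (16, 17, 31, 11, t, y)}
Projecting to F, A, D, E, B: {(11, c, b, 16, 31), (11, c, s, 16, 31), (11, c, y, 16, 31), (11, p, b, 16, 31), (11, p, s, 16, 31), (11, p, y, 16, 31), (11, t, b, 16, 31), (11, t, s, 16, 31), (11, t, y, 16, 31), (21, c, a, 16, 3), (21, p, a, 16, 3), (21, t, a, 16, 3), (37, c, a, 16, 29), (37, p, a, 16, 29), (37, t, a, 16, 29)}
Apply σ_{E = 16}; surviving tuples: {(11, c, b, 16, 31), (11, c, s, 16, 31), (11, c, y, 16, 31), (11, p, b, 16, 31), (11, p, s, 16, 31), (11, p, y, 16, 31), (11, t, b, 16, 31), (11, t, s, 16, 31), (11, t, y, 16, 31), (21, c, a, 16, 3), (21, p, a, 16, 3), (21, t, a, 16, 3), (37, c, a, 16, 29), (37, p, a, 16, 29), (37, t, a, 16, 29)}
Projecting to D, B (10 duplicate(s) eliminated): {(a, 29), (a, 3), (b, 31), (s, 31), (y, 31)}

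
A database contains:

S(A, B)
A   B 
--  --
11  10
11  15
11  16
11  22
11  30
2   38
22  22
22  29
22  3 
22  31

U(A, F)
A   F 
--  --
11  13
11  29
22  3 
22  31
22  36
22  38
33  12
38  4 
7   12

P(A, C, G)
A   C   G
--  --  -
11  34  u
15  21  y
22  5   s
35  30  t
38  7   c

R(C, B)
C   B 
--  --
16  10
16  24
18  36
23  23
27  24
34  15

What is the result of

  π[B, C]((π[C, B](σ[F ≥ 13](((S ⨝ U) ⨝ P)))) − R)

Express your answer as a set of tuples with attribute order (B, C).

{(10, 34), (16, 34), (22, 34), (22, 5), (29, 5), (3, 5), (30, 34), (31, 5)}

Joining S and U on A yields {(11, 10, 13), (11, 10, 29), (11, 15, 13), (11, 15, 29), (11, 16, 13), (11, 16, 29), (11, 22, 13), (11, 22, 29), (11, 30, 13), (11, 30, 29), (22, 22, 3), (22, 22, 31), (22, 22, 36), (22, 22, 38), (22, 29, 3), (22, 29, 31), (22, 29, 36), (22, 29, 38), (22, 3, 3), (22, 3, 31), (22, 3, 36), (22, 3, 38), (22, 31, 3), (22, 31, 31), (22, 31, 36), (22, 31, 38)}.
Joining (S ⨝ U) and P on A yields {(11, 10, 13, 34, u), (11, 10, 29, 34, u), (11, 15, 13, 34, u), (11, 15, 29, 34, u), (11, 16, 13, 34, u), (11, 16, 29, 34, u), (11, 22, 13, 34, u), (11, 22, 29, 34, u), (11, 30, 13, 34, u), (11, 30, 29, 34, u), (22, 22, 3, 5, s), (22, 22, 31, 5, s), (22, 22, 36, 5, s), (22, 22, 38, 5, s), (22, 29, 3, 5, s), (22, 29, 31, 5, s), (22, 29, 36, 5, s), (22, 29, 38, 5, s), (22, 3, 3, 5, s), (22, 3, 31, 5, s), (22, 3, 36, 5, s), (22, 3, 38, 5, s), (22, 31, 3, 5, s), (22, 31, 31, 5, s), (22, 31, 36, 5, s), (22, 31, 38, 5, s)}.
σ[F ≥ 13]: keep tuples satisfying F ≥ 13 → {(11, 10, 13, 34, u), (11, 10, 29, 34, u), (11, 15, 13, 34, u), (11, 15, 29, 34, u), (11, 16, 13, 34, u), (11, 16, 29, 34, u), (11, 22, 13, 34, u), (11, 22, 29, 34, u), (11, 30, 13, 34, u), (11, 30, 29, 34, u), (22, 22, 31, 5, s), (22, 22, 36, 5, s), (22, 22, 38, 5, s), (22, 29, 31, 5, s), (22, 29, 36, 5, s), (22, 29, 38, 5, s), (22, 3, 31, 5, s), (22, 3, 36, 5, s), (22, 3, 38, 5, s), (22, 31, 31, 5, s), (22, 31, 36, 5, s), (22, 31, 38, 5, s)}
Keep only column(s) C, B (13 duplicate(s) eliminated): {(34, 10), (34, 15), (34, 16), (34, 22), (34, 30), (5, 22), (5, 29), (5, 3), (5, 31)}
Set difference of the two operands is {(34, 10), (34, 16), (34, 22), (34, 30), (5, 22), (5, 29), (5, 3), (5, 31)}.
Keep only column(s) B, C: {(10, 34), (16, 34), (22, 34), (22, 5), (29, 5), (3, 5), (30, 34), (31, 5)}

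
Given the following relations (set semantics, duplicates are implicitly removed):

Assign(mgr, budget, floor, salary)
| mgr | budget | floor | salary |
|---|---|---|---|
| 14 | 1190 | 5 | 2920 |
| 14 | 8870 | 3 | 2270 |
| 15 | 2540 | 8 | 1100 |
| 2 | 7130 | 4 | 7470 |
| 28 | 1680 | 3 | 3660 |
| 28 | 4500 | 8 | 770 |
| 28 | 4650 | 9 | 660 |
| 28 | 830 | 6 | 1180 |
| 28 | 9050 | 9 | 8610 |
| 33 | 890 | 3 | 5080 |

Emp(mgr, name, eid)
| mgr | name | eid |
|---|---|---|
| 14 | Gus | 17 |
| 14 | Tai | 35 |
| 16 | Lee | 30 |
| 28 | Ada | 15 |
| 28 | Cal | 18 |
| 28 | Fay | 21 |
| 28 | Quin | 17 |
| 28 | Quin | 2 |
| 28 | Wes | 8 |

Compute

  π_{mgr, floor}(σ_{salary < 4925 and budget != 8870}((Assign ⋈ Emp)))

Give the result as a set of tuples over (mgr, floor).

Natural join on mgr: {(14, 1190, 5, 2920, Gus, 17), (14, 1190, 5, 2920, Tai, 35), (14, 8870, 3, 2270, Gus, 17), (14, 8870, 3, 2270, Tai, 35), (28, 1680, 3, 3660, Ada, 15), (28, 1680, 3, 3660, Cal, 18), (28, 1680, 3, 3660, Fay, 21), (28, 1680, 3, 3660, Quin, 17), (28, 1680, 3, 3660, Quin, 2), (28, 1680, 3, 3660, Wes, 8), (28, 4500, 8, 770, Ada, 15), (28, 4500, 8, 770, Cal, 18), (28, 4500, 8, 770, Fay, 21), (28, 4500, 8, 770, Quin, 17), (28, 4500, 8, 770, Quin, 2), (28, 4500, 8, 770, Wes, 8), (28, 4650, 9, 660, Ada, 15), (28, 4650, 9, 660, Cal, 18), (28, 4650, 9, 660, Fay, 21), (28, 4650, 9, 660, Quin, 17), (28, 4650, 9, 660, Quin, 2), (28, 4650, 9, 660, Wes, 8), (28, 830, 6, 1180, Ada, 15), (28, 830, 6, 1180, Cal, 18), (28, 830, 6, 1180, Fay, 21), (28, 830, 6, 1180, Quin, 17), (28, 830, 6, 1180, Quin, 2), (28, 830, 6, 1180, Wes, 8), (28, 9050, 9, 8610, Ada, 15), (28, 9050, 9, 8610, Cal, 18), (28, 9050, 9, 8610, Fay, 21), (28, 9050, 9, 8610, Quin, 17), (28, 9050, 9, 8610, Quin, 2), (28, 9050, 9, 8610, Wes, 8)}
Apply σ_{salary < 4925 and budget != 8870}; surviving tuples: {(14, 1190, 5, 2920, Gus, 17), (14, 1190, 5, 2920, Tai, 35), (28, 1680, 3, 3660, Ada, 15), (28, 1680, 3, 3660, Cal, 18), (28, 1680, 3, 3660, Fay, 21), (28, 1680, 3, 3660, Quin, 17), (28, 1680, 3, 3660, Quin, 2), (28, 1680, 3, 3660, Wes, 8), (28, 4500, 8, 770, Ada, 15), (28, 4500, 8, 770, Cal, 18), (28, 4500, 8, 770, Fay, 21), (28, 4500, 8, 770, Quin, 17), (28, 4500, 8, 770, Quin, 2), (28, 4500, 8, 770, Wes, 8), (28, 4650, 9, 660, Ada, 15), (28, 4650, 9, 660, Cal, 18), (28, 4650, 9, 660, Fay, 21), (28, 4650, 9, 660, Quin, 17), (28, 4650, 9, 660, Quin, 2), (28, 4650, 9, 660, Wes, 8), (28, 830, 6, 1180, Ada, 15), (28, 830, 6, 1180, Cal, 18), (28, 830, 6, 1180, Fay, 21), (28, 830, 6, 1180, Quin, 17), (28, 830, 6, 1180, Quin, 2), (28, 830, 6, 1180, Wes, 8)}
π_{mgr, floor} gives {(14, 5), (28, 3), (28, 6), (28, 8), (28, 9)} (21 duplicate(s) eliminated).

{(14, 5), (28, 3), (28, 6), (28, 8), (28, 9)}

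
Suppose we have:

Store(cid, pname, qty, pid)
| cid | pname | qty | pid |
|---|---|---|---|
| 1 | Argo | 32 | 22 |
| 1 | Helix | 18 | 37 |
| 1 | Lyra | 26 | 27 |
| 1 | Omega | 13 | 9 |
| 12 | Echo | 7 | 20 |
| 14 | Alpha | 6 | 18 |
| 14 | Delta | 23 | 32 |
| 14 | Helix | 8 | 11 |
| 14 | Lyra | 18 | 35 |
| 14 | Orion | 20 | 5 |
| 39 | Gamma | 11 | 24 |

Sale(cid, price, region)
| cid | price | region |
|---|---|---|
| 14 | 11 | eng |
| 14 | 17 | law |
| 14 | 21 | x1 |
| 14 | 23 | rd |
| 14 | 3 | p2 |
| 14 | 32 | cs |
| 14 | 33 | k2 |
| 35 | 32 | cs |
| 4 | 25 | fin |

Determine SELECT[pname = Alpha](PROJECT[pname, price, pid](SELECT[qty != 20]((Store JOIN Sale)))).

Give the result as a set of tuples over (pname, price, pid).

Natural join on cid: {(14, Alpha, 6, 18, 11, eng), (14, Alpha, 6, 18, 17, law), (14, Alpha, 6, 18, 21, x1), (14, Alpha, 6, 18, 23, rd), (14, Alpha, 6, 18, 3, p2), (14, Alpha, 6, 18, 32, cs), (14, Alpha, 6, 18, 33, k2), (14, Delta, 23, 32, 11, eng), (14, Delta, 23, 32, 17, law), (14, Delta, 23, 32, 21, x1), (14, Delta, 23, 32, 23, rd), (14, Delta, 23, 32, 3, p2), (14, Delta, 23, 32, 32, cs), (14, Delta, 23, 32, 33, k2), (14, Helix, 8, 11, 11, eng), (14, Helix, 8, 11, 17, law), (14, Helix, 8, 11, 21, x1), (14, Helix, 8, 11, 23, rd), (14, Helix, 8, 11, 3, p2), (14, Helix, 8, 11, 32, cs), (14, Helix, 8, 11, 33, k2), (14, Lyra, 18, 35, 11, eng), (14, Lyra, 18, 35, 17, law), (14, Lyra, 18, 35, 21, x1), (14, Lyra, 18, 35, 23, rd), (14, Lyra, 18, 35, 3, p2), (14, Lyra, 18, 35, 32, cs), (14, Lyra, 18, 35, 33, k2), (14, Orion, 20, 5, 11, eng), (14, Orion, 20, 5, 17, law), (14, Orion, 20, 5, 21, x1), (14, Orion, 20, 5, 23, rd), (14, Orion, 20, 5, 3, p2), (14, Orion, 20, 5, 32, cs), (14, Orion, 20, 5, 33, k2)}
Selection qty != 20: {(14, Alpha, 6, 18, 11, eng), (14, Alpha, 6, 18, 17, law), (14, Alpha, 6, 18, 21, x1), (14, Alpha, 6, 18, 23, rd), (14, Alpha, 6, 18, 3, p2), (14, Alpha, 6, 18, 32, cs), (14, Alpha, 6, 18, 33, k2), (14, Delta, 23, 32, 11, eng), (14, Delta, 23, 32, 17, law), (14, Delta, 23, 32, 21, x1), (14, Delta, 23, 32, 23, rd), (14, Delta, 23, 32, 3, p2), (14, Delta, 23, 32, 32, cs), (14, Delta, 23, 32, 33, k2), (14, Helix, 8, 11, 11, eng), (14, Helix, 8, 11, 17, law), (14, Helix, 8, 11, 21, x1), (14, Helix, 8, 11, 23, rd), (14, Helix, 8, 11, 3, p2), (14, Helix, 8, 11, 32, cs), (14, Helix, 8, 11, 33, k2), (14, Lyra, 18, 35, 11, eng), (14, Lyra, 18, 35, 17, law), (14, Lyra, 18, 35, 21, x1), (14, Lyra, 18, 35, 23, rd), (14, Lyra, 18, 35, 3, p2), (14, Lyra, 18, 35, 32, cs), (14, Lyra, 18, 35, 33, k2)}
Keep only column(s) pname, price, pid: {(Alpha, 11, 18), (Alpha, 17, 18), (Alpha, 21, 18), (Alpha, 23, 18), (Alpha, 3, 18), (Alpha, 32, 18), (Alpha, 33, 18), (Delta, 11, 32), (Delta, 17, 32), (Delta, 21, 32), (Delta, 23, 32), (Delta, 3, 32), (Delta, 32, 32), (Delta, 33, 32), (Helix, 11, 11), (Helix, 17, 11), (Helix, 21, 11), (Helix, 23, 11), (Helix, 3, 11), (Helix, 32, 11), (Helix, 33, 11), (Lyra, 11, 35), (Lyra, 17, 35), (Lyra, 21, 35), (Lyra, 23, 35), (Lyra, 3, 35), (Lyra, 32, 35), (Lyra, 33, 35)}
Selection pname = Alpha: {(Alpha, 11, 18), (Alpha, 17, 18), (Alpha, 21, 18), (Alpha, 23, 18), (Alpha, 3, 18), (Alpha, 32, 18), (Alpha, 33, 18)}

{(Alpha, 11, 18), (Alpha, 17, 18), (Alpha, 21, 18), (Alpha, 23, 18), (Alpha, 3, 18), (Alpha, 32, 18), (Alpha, 33, 18)}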